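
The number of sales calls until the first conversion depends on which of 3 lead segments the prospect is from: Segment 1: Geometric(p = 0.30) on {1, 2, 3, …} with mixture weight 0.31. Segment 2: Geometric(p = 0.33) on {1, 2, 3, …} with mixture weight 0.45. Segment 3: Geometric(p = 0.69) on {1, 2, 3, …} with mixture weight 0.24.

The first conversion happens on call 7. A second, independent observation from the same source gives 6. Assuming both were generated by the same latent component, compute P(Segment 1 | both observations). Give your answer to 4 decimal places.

The responsibility of component k is w_k f_k(x) divided by Σ_j w_j f_j(x).
Since both observations come from the same component, the likelihood for component k is f_k(x₁)·f_k(x₂).
  L_1 = [0.30·(1−0.30)^6 = 0.30·0.117649 = 0.0352947] × [0.050421] = 0.00177959
  L_2 = [0.33·(1−0.33)^6 = 0.33·0.0904584 = 0.0298513] × [0.0445541] = 0.00133
  L_3 = [0.69·(1−0.69)^6 = 0.69·0.000887504 = 0.000612378] × [0.00197541] = 1.2097e-06
Weight by the priors:
  w_1·L_1 = 0.31 × 0.00177959 = 0.000551674
  w_2·L_2 = 0.45 × 0.00133 = 0.000598499
  w_3·L_3 = 0.24 × 1.2097e-06 = 2.90327e-07
Marginal: 0.000551674 + 0.000598499 + 2.90327e-07 = 0.00115046
So the posterior for Segment 1 is 0.000551674 / 0.00115046 ≈ 0.4795.

0.4795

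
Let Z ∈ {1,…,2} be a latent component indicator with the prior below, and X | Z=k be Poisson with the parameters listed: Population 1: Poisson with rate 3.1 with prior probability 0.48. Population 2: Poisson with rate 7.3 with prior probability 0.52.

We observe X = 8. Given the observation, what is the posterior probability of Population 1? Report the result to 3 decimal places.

0.061

Posterior ∝ prior × likelihood, so P(k | x) ∝ π_k f_k(x); normalise over all components.
Evaluate each component's likelihood at the observed value:
  p_1 = 0.00952928
  p_2 = 0.135118
Weight by the priors:
  π_1·p_1 = 0.48 × 0.00952928 = 0.00457405
  π_2·p_2 = 0.52 × 0.135118 = 0.0702613
Normaliser: 0.00457405 + 0.0702613 = 0.0748353
P(Population 1 | x) = 0.00457405 / 0.0748353 ≈ 0.061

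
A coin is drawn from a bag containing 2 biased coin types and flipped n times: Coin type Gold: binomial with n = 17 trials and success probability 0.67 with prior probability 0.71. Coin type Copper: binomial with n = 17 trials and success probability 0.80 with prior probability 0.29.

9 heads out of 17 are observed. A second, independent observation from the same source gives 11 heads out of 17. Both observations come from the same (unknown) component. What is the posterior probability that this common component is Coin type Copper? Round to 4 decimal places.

The responsibility of component k is π_k f_k(x) divided by Σ_j π_j f_j(x).
Since both observations come from the same component, the likelihood for component k is f_k(x₁)·f_k(x₂).
  f_Gold = [C(17,9)·0.67^9·0.33^8 = 24310·0.0272065·0.000140641 = 0.0930186] × [0.195203] = 0.0181575
  f_Copper = [C(17,9)·0.80^9·0.20^8 = 24310·0.134218·2.56e-06 = 0.00835285] × [0.0680378] = 0.00056831
Unnormalised posteriors:
  π_Gold·f_Gold = 0.71 × 0.0181575 = 0.0128918
  π_Copper·f_Copper = 0.29 × 0.00056831 = 0.00016481
Marginal: 0.0128918 + 0.00016481 = 0.0130566
P(Coin type Copper | x₁, x₂) = 0.00016481 / 0.0130566 ≈ 0.0126

0.0126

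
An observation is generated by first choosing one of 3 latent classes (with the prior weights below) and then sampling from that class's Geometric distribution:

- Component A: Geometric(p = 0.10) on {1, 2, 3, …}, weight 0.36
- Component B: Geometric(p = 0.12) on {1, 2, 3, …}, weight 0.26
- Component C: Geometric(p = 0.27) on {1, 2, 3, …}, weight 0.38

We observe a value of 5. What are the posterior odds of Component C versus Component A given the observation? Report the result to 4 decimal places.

The posterior odds equal the prior odds times the likelihood ratio: (π_i/π_j)·(f_i(x)/f_j(x)).
Evaluate each component's likelihood at the observed value:
  f_A = 0.06561
  f_B = 0.0719634
  f_C = 0.0766753
Posterior odds = (π_C·f_C) / (π_A·f_A) = (0.38·0.0766753) / (0.36·0.06561) = 0.0291366 / 0.0236196 ≈ 1.2336

1.2336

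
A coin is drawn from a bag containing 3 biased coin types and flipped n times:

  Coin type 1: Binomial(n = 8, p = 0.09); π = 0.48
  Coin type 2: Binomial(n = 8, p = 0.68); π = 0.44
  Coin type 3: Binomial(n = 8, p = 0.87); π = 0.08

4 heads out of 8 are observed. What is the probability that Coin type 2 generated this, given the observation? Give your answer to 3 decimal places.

0.966

P(component k | x) = π_k·f_k(x) / marginal(x), where marginal(x) = Σ_j π_j·f_j(x).
Binomial probabilities:
  p_1 = C(8,4)·0.09^4·0.91^4 = 70·6.561e-05·0.68575 = 0.00314944
  p_2 = C(8,4)·0.68^4·0.32^4 = 70·0.213814·0.0104858 = 0.15694
  p_3 = C(8,4)·0.87^4·0.13^4 = 70·0.572898·0.00028561 = 0.0114538
Weight by the priors:
  π_1·p_1 = 0.48 × 0.00314944 = 0.00151173
  π_2·p_2 = 0.44 × 0.15694 = 0.0690536
  π_3·p_3 = 0.08 × 0.0114538 = 0.000916302
Evidence: 0.00151173 + 0.0690536 + 0.000916302 = 0.0714816
P(Coin type 2 | 4 heads out of 8) = 0.0690536 / 0.0714816 ≈ 0.966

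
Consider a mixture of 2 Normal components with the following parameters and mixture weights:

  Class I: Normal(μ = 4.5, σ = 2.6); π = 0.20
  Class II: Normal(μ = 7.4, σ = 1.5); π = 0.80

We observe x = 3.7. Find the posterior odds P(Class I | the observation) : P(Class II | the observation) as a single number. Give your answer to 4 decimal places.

Since P(k|x) ∝ P(Z=k) f_k(x), the posterior odds are P(Z=i) f_i(x) / (P(Z=j) f_j(x)).
Normal densities:
  L_I = (1/(2.6·√(2π)))·exp(−(3.7−4.5)²/(2·2.6²)) = 0.153439·exp(-0.04734) = 0.146345
  L_II = (1/(1.5·√(2π)))·exp(−(3.7−7.4)²/(2·1.5²)) = 0.265962·exp(-3.04222) = 0.012694
Posterior odds = (P(Z=I)·L_I) / (P(Z=II)·L_II) = (0.20·0.146345) / (0.80·0.012694) = 0.029269 / 0.0101552 ≈ 2.8822

2.8822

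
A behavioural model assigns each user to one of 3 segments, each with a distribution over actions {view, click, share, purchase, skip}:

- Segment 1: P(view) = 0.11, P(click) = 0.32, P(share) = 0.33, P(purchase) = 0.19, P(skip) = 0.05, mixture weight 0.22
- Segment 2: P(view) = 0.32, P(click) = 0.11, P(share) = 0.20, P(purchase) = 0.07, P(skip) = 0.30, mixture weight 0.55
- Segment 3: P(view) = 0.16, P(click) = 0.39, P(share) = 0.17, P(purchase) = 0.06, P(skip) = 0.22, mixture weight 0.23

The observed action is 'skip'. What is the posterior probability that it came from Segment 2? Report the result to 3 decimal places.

0.728

Posterior ∝ prior × likelihood, so P(k | x) ∝ π_k f_k(x); normalise over all components.
Evaluate each component's likelihood at the observed value:
  f_1 = 0.05
  f_2 = 0.3
  f_3 = 0.22
Multiply by the mixture weights:
  π_1·f_1 = 0.22 × 0.05 = 0.011
  π_2·f_2 = 0.55 × 0.3 = 0.165
  π_3·f_3 = 0.23 × 0.22 = 0.0506
Evidence: 0.011 + 0.165 + 0.0506 = 0.2266
So the posterior for Segment 2 is 0.165 / 0.2266 ≈ 0.728.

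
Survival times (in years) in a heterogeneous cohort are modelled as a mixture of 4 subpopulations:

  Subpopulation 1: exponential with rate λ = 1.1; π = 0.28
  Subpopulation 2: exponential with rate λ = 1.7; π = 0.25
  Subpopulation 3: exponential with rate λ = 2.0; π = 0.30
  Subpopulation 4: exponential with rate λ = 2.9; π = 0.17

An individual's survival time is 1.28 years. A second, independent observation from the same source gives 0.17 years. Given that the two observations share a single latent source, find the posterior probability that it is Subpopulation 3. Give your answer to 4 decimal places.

0.3035

The responsibility of component k is π_k f_k(x) divided by Σ_j π_j f_j(x).
Since both observations come from the same component, the likelihood for component k is f_k(x₁)·f_k(x₂).
  f_1 = [1.1·e^(−1.1·1.28) = 1.1·e^(−1.4080) = 0.269095] × [0.912388] = 0.245519
  f_2 = [1.7·e^(−1.7·1.28) = 1.7·e^(−2.1760) = 0.192941] × [1.27332] = 0.245676
  f_3 = [2.0·e^(−2.0·1.28) = 2.0·e^(−2.5600) = 0.154609] × [1.42354] = 0.220093
  f_4 = [2.9·e^(−2.9·1.28) = 2.9·e^(−3.7120) = 0.070843] × [1.77129] = 0.125484
Weight by the priors:
  π_1·f_1 = 0.28 × 0.245519 = 0.0687454
  π_2·f_2 = 0.25 × 0.245676 = 0.0614189
  π_3·f_3 = 0.30 × 0.220093 = 0.0660279
  π_4·f_4 = 0.17 × 0.125484 = 0.0213322
Marginal: 0.0687454 + 0.0614189 + 0.0660279 + 0.0213322 = 0.217524
So the posterior for Subpopulation 3 is 0.0660279 / 0.217524 ≈ 0.3035.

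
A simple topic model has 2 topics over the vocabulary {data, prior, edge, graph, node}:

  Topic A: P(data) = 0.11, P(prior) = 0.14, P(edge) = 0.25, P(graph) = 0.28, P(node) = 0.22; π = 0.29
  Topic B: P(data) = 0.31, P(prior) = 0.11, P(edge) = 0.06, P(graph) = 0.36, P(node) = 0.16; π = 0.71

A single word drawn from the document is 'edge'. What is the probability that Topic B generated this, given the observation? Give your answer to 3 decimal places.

0.370

By Bayes' theorem, P(k | x) = w_k f_k(x) / Σ_j w_j f_j(x).
Evaluate each component's likelihood at the observed value:
  L_A = 0.25
  L_B = 0.06
Unnormalised posteriors:
  w_A·L_A = 0.29 × 0.25 = 0.0725
  w_B·L_B = 0.71 × 0.06 = 0.0426
Sum: 0.0725 + 0.0426 = 0.1151
Responsibility of Topic B: 0.0426 / 0.1151 ≈ 0.370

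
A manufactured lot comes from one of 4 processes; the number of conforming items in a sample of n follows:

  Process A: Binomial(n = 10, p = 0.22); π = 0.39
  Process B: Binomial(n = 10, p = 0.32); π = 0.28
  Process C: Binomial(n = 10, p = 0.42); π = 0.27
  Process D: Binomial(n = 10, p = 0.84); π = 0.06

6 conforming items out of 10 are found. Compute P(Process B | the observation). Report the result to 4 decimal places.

0.2452

By Bayes' theorem, P(k | x) = P(Z=k) f_k(x) / Σ_j P(Z=j) f_j(x).
Component likelihoods at x = 6 conforming items out of 10:
  p_A = 0.0088132
  p_B = 0.048212
  p_C = 0.130445
  p_D = 0.0483476
Weight by the priors:
  P(Z=A)·p_A = 0.39 × 0.0088132 = 0.00343715
  P(Z=B)·p_B = 0.28 × 0.048212 = 0.0134993
  P(Z=C)·p_C = 0.27 × 0.130445 = 0.0352201
  P(Z=D)·p_D = 0.06 × 0.0483476 = 0.00290086
Normaliser: 0.00343715 + 0.0134993 + 0.0352201 + 0.00290086 = 0.0550575
P(Process B | the observation) = 0.0134993 / 0.0550575 ≈ 0.2452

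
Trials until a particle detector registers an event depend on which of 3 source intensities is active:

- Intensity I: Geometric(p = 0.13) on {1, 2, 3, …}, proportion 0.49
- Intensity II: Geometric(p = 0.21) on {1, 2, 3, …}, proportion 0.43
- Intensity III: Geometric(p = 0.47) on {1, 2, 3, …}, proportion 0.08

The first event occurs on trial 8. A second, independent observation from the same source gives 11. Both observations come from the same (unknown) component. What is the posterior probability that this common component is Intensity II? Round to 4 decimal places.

0.3075

P(component k | x) = π_k·f_k(x) / marginal(x), where marginal(x) = Σ_j π_j·f_j(x).
Since both observations come from the same component, the likelihood for component k is f_k(x₁)·f_k(x₂).
  f_I = [0.0490431] × [0.032295] = 0.00158385
  f_II = [0.0403282] × [0.0198834] = 0.000801861
  f_III = [0.00552114] × [0.000821971] = 4.53822e-06
Multiply by the mixture weights:
  π_I·f_I = 0.49 × 0.00158385 = 0.000776086
  π_II·f_II = 0.43 × 0.000801861 = 0.0003448
  π_III·f_III = 0.08 × 4.53822e-06 = 3.63058e-07
Normaliser: 0.000776086 + 0.0003448 + 3.63058e-07 = 0.00112125
Responsibility of Intensity II: 0.0003448 / 0.00112125 ≈ 0.3075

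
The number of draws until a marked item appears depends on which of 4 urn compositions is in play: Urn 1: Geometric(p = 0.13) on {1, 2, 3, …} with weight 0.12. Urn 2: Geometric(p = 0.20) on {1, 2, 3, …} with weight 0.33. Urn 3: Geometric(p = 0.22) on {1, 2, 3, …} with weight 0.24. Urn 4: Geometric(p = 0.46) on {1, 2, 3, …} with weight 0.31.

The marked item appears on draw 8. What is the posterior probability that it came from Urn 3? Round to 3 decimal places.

0.300

The responsibility of component k is w_k f_k(x) divided by Σ_j w_j f_j(x).
Evaluate each component's likelihood at the observed value:
  L_1 = 0.0490431
  L_2 = 0.041943
  L_3 = 0.0386443
  L_4 = 0.00615906
Weight by the priors:
  w_1·L_1 = 0.12 × 0.0490431 = 0.00588517
  w_2·L_2 = 0.33 × 0.041943 = 0.0138412
  w_3·L_3 = 0.24 × 0.0386443 = 0.00927462
  w_4·L_4 = 0.31 × 0.00615906 = 0.00190931
Marginal: 0.00588517 + 0.0138412 + 0.00927462 + 0.00190931 = 0.0309103
P(Urn 3 | x) = 0.00927462 / 0.0309103 ≈ 0.300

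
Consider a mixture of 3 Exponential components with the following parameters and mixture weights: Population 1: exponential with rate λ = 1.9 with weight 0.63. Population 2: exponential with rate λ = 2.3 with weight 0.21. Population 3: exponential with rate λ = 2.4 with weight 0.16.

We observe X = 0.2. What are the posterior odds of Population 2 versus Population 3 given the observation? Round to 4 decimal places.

1.2832

Only the two components matter; the odds are (w_i f_i(x)) / (w_j f_j(x)).
Exponential densities:
  p_1 = 1.9·e^(−1.9·0.2) = 1.9·e^(−0.3800) = 1.29934
  p_2 = 2.3·e^(−2.3·0.2) = 2.3·e^(−0.4600) = 1.45195
  p_3 = 2.4·e^(−2.4·0.2) = 2.4·e^(−0.4800) = 1.48508
Posterior odds = (w_2·p_2) / (w_3·p_3) = (0.21·1.45195) / (0.16·1.48508) = 0.30491 / 0.237613 ≈ 1.2832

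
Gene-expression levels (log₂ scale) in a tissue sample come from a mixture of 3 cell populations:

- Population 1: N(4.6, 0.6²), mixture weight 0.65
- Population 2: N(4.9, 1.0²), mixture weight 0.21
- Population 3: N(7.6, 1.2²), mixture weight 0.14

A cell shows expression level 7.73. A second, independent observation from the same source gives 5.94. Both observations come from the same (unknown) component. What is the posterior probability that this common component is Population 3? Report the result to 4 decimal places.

The responsibility of component k is w_k f_k(x) divided by Σ_j w_j f_j(x).
Since both observations come from the same component, the likelihood for component k is f_k(x₁)·f_k(x₂).
  f_1 = [8.19216e-07] × [0.0549132] = 4.49857e-08
  f_2 = [0.00727444] × [0.232297] = 0.00168983
  f_3 = [0.330507] × [0.127701] = 0.042206
Weight by the priors:
  w_1·f_1 = 0.65 × 4.49857e-08 = 2.92407e-08
  w_2·f_2 = 0.21 × 0.00168983 = 0.000354864
  w_3·f_3 = 0.14 × 0.042206 = 0.00590883
Sum: 2.92407e-08 + 0.000354864 + 0.00590883 = 0.00626373
P(Population 3 | x) ≈ 0.9433

0.9433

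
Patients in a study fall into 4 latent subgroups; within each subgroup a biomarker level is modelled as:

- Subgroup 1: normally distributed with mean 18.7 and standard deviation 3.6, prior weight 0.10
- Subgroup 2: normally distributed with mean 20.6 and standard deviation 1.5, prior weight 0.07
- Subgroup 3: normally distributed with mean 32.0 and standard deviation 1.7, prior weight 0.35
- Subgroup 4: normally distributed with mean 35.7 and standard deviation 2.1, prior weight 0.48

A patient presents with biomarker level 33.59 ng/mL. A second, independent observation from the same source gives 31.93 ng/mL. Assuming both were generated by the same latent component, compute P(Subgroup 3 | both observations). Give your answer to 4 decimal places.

P(component k | x) = π_k·f_k(x) / marginal(x), where marginal(x) = Σ_j π_j·f_j(x).
Since both observations come from the same component, the likelihood for component k is f_k(x₁)·f_k(x₂).
  f_1 = [(1/(3.6·√(2π)))·exp(−(33.59−18.7)²/(2·3.6²)) = 0.110817·exp(-8.55371) = 2.13688e-05] × [0.000129389] = 2.76489e-09
  f_2 = [(1/(1.5·√(2π)))·exp(−(33.59−20.6)²/(2·1.5²)) = 0.265962·exp(-37.49780) = 1.37953e-17] × [1.0863e-13] = 1.49859e-30
  f_3 = [(1/(1.7·√(2π)))·exp(−(33.59−32.0)²/(2·1.7²)) = 0.234672·exp(-0.43739) = 0.151533] × [0.234473] = 0.0355303
  f_4 = [(1/(2.1·√(2π)))·exp(−(33.59−35.7)²/(2·2.1²)) = 0.189973·exp(-0.50477) = 0.114675] × [0.0379185] = 0.00434832
Unnormalised posteriors:
  π_1·f_1 = 0.10 × 2.76489e-09 = 2.76489e-10
  π_2·f_2 = 0.07 × 1.49859e-30 = 1.04901e-31
  π_3·f_3 = 0.35 × 0.0355303 = 0.0124356
  π_4·f_4 = 0.48 × 0.00434832 = 0.0020872
Normaliser: 2.76489e-10 + 1.04901e-31 + 0.0124356 + 0.0020872 = 0.0145228
P(Subgroup 3 | x) = 0.0124356 / 0.0145228 ≈ 0.8563

0.8563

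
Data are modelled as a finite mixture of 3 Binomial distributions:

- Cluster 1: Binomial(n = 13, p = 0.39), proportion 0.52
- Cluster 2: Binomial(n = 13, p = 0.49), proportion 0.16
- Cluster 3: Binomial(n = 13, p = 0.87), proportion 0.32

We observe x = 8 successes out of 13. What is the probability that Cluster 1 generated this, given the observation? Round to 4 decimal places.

By Bayes' theorem, P(k | x) = w_k f_k(x) / Σ_j w_j f_j(x).
Evaluate each component's likelihood at the observed value:
  L_1 = 0.0581761
  L_2 = 0.14757
  L_3 = 0.0156837
Multiply by the mixture weights:
  w_1·L_1 = 0.52 × 0.0581761 = 0.0302516
  w_2·L_2 = 0.16 × 0.14757 = 0.0236112
  w_3·L_3 = 0.32 × 0.0156837 = 0.00501879
Denominator: 0.0302516 + 0.0236112 + 0.00501879 = 0.0588816
P(Cluster 1 | the observation) = 0.0302516 / 0.0588816 ≈ 0.5138

0.5138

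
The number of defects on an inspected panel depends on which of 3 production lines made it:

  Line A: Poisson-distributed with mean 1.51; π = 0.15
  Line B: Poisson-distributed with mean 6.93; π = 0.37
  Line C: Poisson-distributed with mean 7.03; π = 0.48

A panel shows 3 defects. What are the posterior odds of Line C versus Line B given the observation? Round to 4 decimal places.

Only the two components matter; the odds are (π_i f_i(x)) / (π_j f_j(x)).
Component likelihoods at x = 3 defects:
  L_A = e^(−1.51)·1.51^3/3! = 0.126764
  L_B = e^(−6.93)·6.93^3/3! = 0.0542485
  L_C = e^(−7.03)·7.03^3/3! = 0.0512418
0.0245961 / 0.0200719 ≈ 1.2254

1.2254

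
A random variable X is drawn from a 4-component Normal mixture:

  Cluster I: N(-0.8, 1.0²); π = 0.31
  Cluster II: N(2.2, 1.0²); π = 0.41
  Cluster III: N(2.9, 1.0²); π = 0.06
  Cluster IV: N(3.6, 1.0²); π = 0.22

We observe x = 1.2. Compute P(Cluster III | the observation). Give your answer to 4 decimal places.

By Bayes' theorem, P(k | x) = π_k f_k(x) / Σ_j π_j f_j(x).
Evaluate each component's likelihood at the observed value:
  L_I = 0.053991
  L_II = 0.241971
  L_III = 0.0940491
  L_IV = 0.0223945
Multiply by the mixture weights:
  π_I·L_I = 0.31 × 0.053991 = 0.0167372
  π_II·L_II = 0.41 × 0.241971 = 0.099208
  π_III·L_III = 0.06 × 0.0940491 = 0.00564294
  π_IV·L_IV = 0.22 × 0.0223945 = 0.0049268
Denominator: 0.0167372 + 0.099208 + 0.00564294 + 0.0049268 = 0.126515
P(Cluster III | x) ≈ 0.0446

0.0446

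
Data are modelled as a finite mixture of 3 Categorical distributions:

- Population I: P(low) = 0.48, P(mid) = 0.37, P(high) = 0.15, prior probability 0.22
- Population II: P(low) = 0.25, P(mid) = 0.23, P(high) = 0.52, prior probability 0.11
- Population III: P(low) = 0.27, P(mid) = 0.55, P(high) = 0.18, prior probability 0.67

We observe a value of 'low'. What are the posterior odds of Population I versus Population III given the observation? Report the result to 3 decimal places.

0.584

Posterior odds = (w_i f_i(x)) / (w_j f_j(x)); the normalising sum cancels.
Categorical probabilities:
  p_I = P(low | comp) = 0.48
  p_II = P(low | comp) = 0.25
  p_III = P(low | comp) = 0.27
Odds = (0.22/0.67) × (0.48/0.27) = 0.328358 × 1.77778 ≈ 0.584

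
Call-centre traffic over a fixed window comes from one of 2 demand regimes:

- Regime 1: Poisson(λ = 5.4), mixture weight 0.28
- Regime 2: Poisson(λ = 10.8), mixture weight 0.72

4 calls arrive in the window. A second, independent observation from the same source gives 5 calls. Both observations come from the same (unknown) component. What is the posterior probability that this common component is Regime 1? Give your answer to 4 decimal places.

Posterior ∝ prior × likelihood, so P(k | x) ∝ π_k f_k(x); normalise over all components.
Since both observations come from the same component, the likelihood for component k is f_k(x₁)·f_k(x₂).
  L_1 = [e^(−5.4)·5.4^4/4! = 0.16002] × [0.172821] = 0.0276548
  L_2 = [e^(−10.8)·10.8^4/4! = 0.0115639] × [0.024978] = 0.000288842
Weight by the priors:
  π_1·L_1 = 0.28 × 0.0276548 = 0.00774335
  π_2·L_2 = 0.72 × 0.000288842 = 0.000207966
Denominator: 0.00774335 + 0.000207966 = 0.00795132
Responsibility of Regime 1: 0.00774335 / 0.00795132 ≈ 0.9738

0.9738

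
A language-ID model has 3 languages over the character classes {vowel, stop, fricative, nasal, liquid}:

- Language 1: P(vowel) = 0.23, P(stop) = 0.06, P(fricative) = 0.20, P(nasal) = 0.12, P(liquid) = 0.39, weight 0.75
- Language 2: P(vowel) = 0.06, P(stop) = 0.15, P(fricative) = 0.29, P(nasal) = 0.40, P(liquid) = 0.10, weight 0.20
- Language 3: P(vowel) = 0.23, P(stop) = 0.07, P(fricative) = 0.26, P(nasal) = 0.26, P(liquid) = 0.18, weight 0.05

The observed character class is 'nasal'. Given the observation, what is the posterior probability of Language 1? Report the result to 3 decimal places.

Posterior ∝ prior × likelihood, so P(k | x) ∝ π_k f_k(x); normalise over all components.
Categorical probabilities:
  L_1 = P(nasal | comp) = 0.12
  L_2 = P(nasal | comp) = 0.40
  L_3 = P(nasal | comp) = 0.26
Unnormalised posteriors:
  π_1·L_1 = 0.75 × 0.12 = 0.09
  π_2·L_2 = 0.20 × 0.4 = 0.08
  π_3·L_3 = 0.05 × 0.26 = 0.013
Denominator: 0.09 + 0.08 + 0.013 = 0.183
Responsibility of Language 1: 0.09 / 0.183 ≈ 0.492

0.492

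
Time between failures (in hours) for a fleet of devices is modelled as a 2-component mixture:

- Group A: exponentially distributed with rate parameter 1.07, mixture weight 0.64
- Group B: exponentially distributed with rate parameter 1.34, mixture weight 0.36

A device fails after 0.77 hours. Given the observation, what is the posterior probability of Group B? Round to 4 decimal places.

0.3640

P(component k | x) = π_k·f_k(x) / marginal(x), where marginal(x) = Σ_j π_j·f_j(x).
Exponential densities:
  L_A = 0.469428
  L_B = 0.477529
Multiply by the mixture weights:
  π_A·L_A = 0.64 × 0.469428 = 0.300434
  π_B·L_B = 0.36 × 0.477529 = 0.17191
Evidence: 0.300434 + 0.17191 = 0.472344
P(Group B | 0.77 hours) ≈ 0.3640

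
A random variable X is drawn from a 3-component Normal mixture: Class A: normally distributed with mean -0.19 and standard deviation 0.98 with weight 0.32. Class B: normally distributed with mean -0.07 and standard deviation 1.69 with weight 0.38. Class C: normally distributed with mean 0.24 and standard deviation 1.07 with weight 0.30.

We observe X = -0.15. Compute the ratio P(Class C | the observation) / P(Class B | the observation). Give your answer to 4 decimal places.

Since P(k|x) ∝ w_k f_k(x), the posterior odds are w_i f_i(x) / (w_j f_j(x)).
Normal densities:
  f_A = (1/(0.98·√(2π)))·exp(−(-0.15−-0.19)²/(2·0.98²)) = 0.407084·exp(-0.00083) = 0.406745
  f_B = (1/(1.69·√(2π)))·exp(−(-0.15−-0.07)²/(2·1.69²)) = 0.236061·exp(-0.00112) = 0.235796
  f_C = (1/(1.07·√(2π)))·exp(−(-0.15−0.24)²/(2·1.07²)) = 0.372843·exp(-0.06643) = 0.348882
Odds = (0.30/0.38) × (0.348882/0.235796) = 0.789474 × 1.47959 ≈ 1.1681

1.1681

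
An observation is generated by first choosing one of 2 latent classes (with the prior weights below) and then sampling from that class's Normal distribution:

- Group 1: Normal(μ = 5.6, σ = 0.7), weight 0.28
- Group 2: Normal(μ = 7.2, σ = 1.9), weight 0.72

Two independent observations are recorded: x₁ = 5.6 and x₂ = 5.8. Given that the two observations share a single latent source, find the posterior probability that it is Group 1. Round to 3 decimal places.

0.837

Posterior ∝ prior × likelihood, so P(k | x) ∝ P(Z=k) f_k(x); normalise over all components.
Since both observations come from the same component, the likelihood for component k is f_k(x₁)·f_k(x₂).
  p_1 = [0.569918] × [0.547124] = 0.311816
  p_2 = [0.147288] × [0.160051] = 0.0235737
Prior × likelihood for each component:
  P(Z=1)·p_1 = 0.28 × 0.311816 = 0.0873083
  P(Z=2)·p_2 = 0.72 × 0.0235737 = 0.0169731
Marginal: 0.0873083 + 0.0169731 = 0.104281
So the posterior for Group 1 is 0.0873083 / 0.104281 ≈ 0.837.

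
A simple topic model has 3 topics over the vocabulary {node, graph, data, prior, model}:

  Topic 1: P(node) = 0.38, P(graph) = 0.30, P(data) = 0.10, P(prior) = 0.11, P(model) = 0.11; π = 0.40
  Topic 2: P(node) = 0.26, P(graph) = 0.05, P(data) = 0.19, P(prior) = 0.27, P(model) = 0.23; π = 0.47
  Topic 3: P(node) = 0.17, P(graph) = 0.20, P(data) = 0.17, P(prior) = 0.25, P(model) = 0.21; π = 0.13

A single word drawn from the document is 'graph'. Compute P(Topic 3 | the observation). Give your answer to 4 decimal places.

0.1534

Posterior ∝ prior × likelihood, so P(k | x) ∝ π_k f_k(x); normalise over all components.
Component likelihoods at x = 'graph':
  p_1 = P(graph | comp) = 0.30
  p_2 = P(graph | comp) = 0.05
  p_3 = P(graph | comp) = 0.20
Unnormalised posteriors:
  π_1·p_1 = 0.40 × 0.3 = 0.12
  π_2·p_2 = 0.47 × 0.05 = 0.0235
  π_3·p_3 = 0.13 × 0.2 = 0.026
Normaliser: 0.12 + 0.0235 + 0.026 = 0.1695
P(Topic 3 | x) = 0.026 / 0.1695 ≈ 0.1534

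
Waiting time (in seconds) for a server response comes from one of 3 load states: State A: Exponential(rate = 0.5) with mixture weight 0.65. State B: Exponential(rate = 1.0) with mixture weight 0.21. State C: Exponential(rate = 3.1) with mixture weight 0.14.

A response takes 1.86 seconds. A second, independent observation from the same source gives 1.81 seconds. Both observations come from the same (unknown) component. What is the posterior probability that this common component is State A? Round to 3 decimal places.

0.829

Posterior ∝ prior × likelihood, so P(k | x) ∝ π_k f_k(x); normalise over all components.
Since both observations come from the same component, the likelihood for component k is f_k(x₁)·f_k(x₂).
  f_A = [0.5·e^(−0.5·1.86) = 0.5·e^(−0.9300) = 0.197277] × [0.202271] = 0.0399034
  f_B = [1.0·e^(−1.0·1.86) = 1.0·e^(−1.8600) = 0.155673] × [0.163654] = 0.0254765
  f_C = [3.1·e^(−3.1·1.86) = 3.1·e^(−5.7660) = 0.00971001] × [0.011338] = 0.000110092
Unnormalised posteriors:
  π_A·f_A = 0.65 × 0.0399034 = 0.0259372
  π_B·f_B = 0.21 × 0.0254765 = 0.00535006
  π_C·f_C = 0.14 × 0.000110092 = 1.54129e-05
Denominator: 0.0259372 + 0.00535006 + 1.54129e-05 = 0.0313027
So the posterior for State A is 0.0259372 / 0.0313027 ≈ 0.829.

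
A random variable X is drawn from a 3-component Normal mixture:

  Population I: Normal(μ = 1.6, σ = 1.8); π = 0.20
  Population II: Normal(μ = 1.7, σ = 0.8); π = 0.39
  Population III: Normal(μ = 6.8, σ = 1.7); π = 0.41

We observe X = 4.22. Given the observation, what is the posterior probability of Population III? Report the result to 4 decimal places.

Apply Bayes' rule: the posterior for each component is proportional to its prior times its likelihood at x.
Evaluate each component's likelihood at the observed value:
  L_I = (1/(1.8·√(2π)))·exp(−(4.22−1.6)²/(2·1.8²)) = 0.221635·exp(-1.05932) = 0.0768388
  L_II = (1/(0.8·√(2π)))·exp(−(4.22−1.7)²/(2·0.8²)) = 0.498678·exp(-4.96125) = 0.00349282
  L_III = (1/(1.7·√(2π)))·exp(−(4.22−6.8)²/(2·1.7²)) = 0.234672·exp(-1.15163) = 0.074185
Multiply by the mixture weights:
  w_I·L_I = 0.20 × 0.0768388 = 0.0153678
  w_II·L_II = 0.39 × 0.00349282 = 0.0013622
  w_III·L_III = 0.41 × 0.074185 = 0.0304159
Marginal: 0.0153678 + 0.0013622 + 0.0304159 = 0.0471458
P(Population III | 4.22) ≈ 0.6451

0.6451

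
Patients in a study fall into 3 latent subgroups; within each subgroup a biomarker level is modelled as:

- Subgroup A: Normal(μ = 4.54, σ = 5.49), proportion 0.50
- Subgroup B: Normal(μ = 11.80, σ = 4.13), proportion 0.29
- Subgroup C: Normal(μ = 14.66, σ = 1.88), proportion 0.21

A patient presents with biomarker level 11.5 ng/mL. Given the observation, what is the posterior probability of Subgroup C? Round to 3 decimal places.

0.197

By Bayes' theorem, P(k | x) = π_k f_k(x) / Σ_j π_j f_j(x).
Component likelihoods at x = 11.5 ng/mL:
  f_A = (1/(5.49·√(2π)))·exp(−(11.5−4.54)²/(2·5.49²)) = 0.072667·exp(-0.80361) = 0.0325339
  f_B = (1/(4.13·√(2π)))·exp(−(11.5−11.80)²/(2·4.13²)) = 0.096596·exp(-0.00264) = 0.0963417
  f_C = (1/(1.88·√(2π)))·exp(−(11.5−14.66)²/(2·1.88²)) = 0.212203·exp(-1.41263) = 0.0516719
Multiply by the mixture weights:
  π_A·f_A = 0.50 × 0.0325339 = 0.0162669
  π_B·f_B = 0.29 × 0.0963417 = 0.0279391
  π_C·f_C = 0.21 × 0.0516719 = 0.0108511
Sum: 0.0162669 + 0.0279391 + 0.0108511 = 0.0550571
So the posterior for Subgroup C is 0.0108511 / 0.0550571 ≈ 0.197.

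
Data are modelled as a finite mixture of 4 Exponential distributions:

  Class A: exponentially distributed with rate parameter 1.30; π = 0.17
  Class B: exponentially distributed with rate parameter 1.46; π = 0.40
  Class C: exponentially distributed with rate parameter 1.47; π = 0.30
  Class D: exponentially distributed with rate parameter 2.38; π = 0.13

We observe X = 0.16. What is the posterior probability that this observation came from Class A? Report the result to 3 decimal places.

P(component k | x) = w_k·f_k(x) / marginal(x), where marginal(x) = Σ_j w_j·f_j(x).
Evaluate each component's likelihood at the observed value:
  L_A = 1.30·e^(−1.30·0.16) = 1.30·e^(−0.2080) = 1.05587
  L_B = 1.46·e^(−1.46·0.16) = 1.46·e^(−0.2336) = 1.15585
  L_C = 1.47·e^(−1.47·0.16) = 1.47·e^(−0.2352) = 1.16191
  L_D = 2.38·e^(−2.38·0.16) = 2.38·e^(−0.3808) = 1.62629
Multiply by the mixture weights:
  w_A·L_A = 0.17 × 1.05587 = 0.179498
  w_B·L_B = 0.40 × 1.15585 = 0.46234
  w_C·L_C = 0.30 × 1.16191 = 0.348572
  w_D·L_D = 0.13 × 1.62629 = 0.211418
Evidence: 0.179498 + 0.46234 + 0.348572 + 0.211418 = 1.20183
P(Class A | data) = 0.179498 / 1.20183 ≈ 0.149

0.149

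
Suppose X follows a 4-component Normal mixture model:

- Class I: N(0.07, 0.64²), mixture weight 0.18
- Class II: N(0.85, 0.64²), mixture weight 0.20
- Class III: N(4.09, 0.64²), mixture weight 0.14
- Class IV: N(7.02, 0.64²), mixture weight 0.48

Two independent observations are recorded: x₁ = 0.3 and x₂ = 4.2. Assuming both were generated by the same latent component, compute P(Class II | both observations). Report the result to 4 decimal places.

0.9780

Posterior ∝ prior × likelihood, so P(k | x) ∝ w_k f_k(x); normalise over all components.
Since both observations come from the same component, the likelihood for component k is f_k(x₁)·f_k(x₂).
  p_I = [(1/(0.64·√(2π)))·exp(−(0.3−0.07)²/(2·0.64²)) = 0.623347·exp(-0.06458) = 0.584367] × [5.65075e-10] = 3.30211e-10
  p_II = [(1/(0.64·√(2π)))·exp(−(0.3−0.85)²/(2·0.64²)) = 0.623347·exp(-0.36926) = 0.430885] × [7.00135e-07] = 3.01678e-07
  p_III = [(1/(0.64·√(2π)))·exp(−(0.3−4.09)²/(2·0.64²)) = 0.623347·exp(-17.53430) = 1.51245e-08] × [0.614208] = 9.28956e-09
  p_IV = [(1/(0.64·√(2π)))·exp(−(0.3−7.02)²/(2·0.64²)) = 0.623347·exp(-55.12500) = 7.14902e-25] × [3.79147e-05] = 2.71053e-29
Unnormalised posteriors:
  w_I·p_I = 0.18 × 3.30211e-10 = 5.9438e-11
  w_II·p_II = 0.20 × 3.01678e-07 = 6.03356e-08
  w_III·p_III = 0.14 × 9.28956e-09 = 1.30054e-09
  w_IV·p_IV = 0.48 × 2.71053e-29 = 1.30106e-29
Sum: 5.9438e-11 + 6.03356e-08 + 1.30054e-09 + 1.30106e-29 = 6.16955e-08
P(Class II | data) ≈ 0.9780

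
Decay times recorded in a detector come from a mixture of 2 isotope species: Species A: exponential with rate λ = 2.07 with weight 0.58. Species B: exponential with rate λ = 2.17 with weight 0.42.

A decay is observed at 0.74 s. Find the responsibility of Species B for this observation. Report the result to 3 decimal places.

P(component k | x) = π_k·f_k(x) / marginal(x), where marginal(x) = Σ_j π_j·f_j(x).
Component likelihoods at x = 0.74 s:
  p_A = 2.07·e^(−2.07·0.74) = 2.07·e^(−1.5318) = 0.447423
  p_B = 2.17·e^(−2.17·0.74) = 2.17·e^(−1.6058) = 0.435582
Unnormalised posteriors:
  π_A·p_A = 0.58 × 0.447423 = 0.259505
  π_B·p_B = 0.42 × 0.435582 = 0.182944
Evidence: 0.259505 + 0.182944 = 0.44245
So the posterior for Species B is 0.182944 / 0.44245 ≈ 0.413.

0.413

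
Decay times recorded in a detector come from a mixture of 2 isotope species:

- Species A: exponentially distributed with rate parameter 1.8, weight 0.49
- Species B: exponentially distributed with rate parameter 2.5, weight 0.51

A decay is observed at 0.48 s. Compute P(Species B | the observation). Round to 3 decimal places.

The responsibility of component k is P(Z=k) f_k(x) divided by Σ_j P(Z=j) f_j(x).
Component likelihoods at x = 0.48 s:
  L_A = 0.758651
  L_B = 0.752986
Unnormalised posteriors:
  P(Z=A)·L_A = 0.49 × 0.758651 = 0.371739
  P(Z=B)·L_B = 0.51 × 0.752986 = 0.384023
Normaliser: 0.371739 + 0.384023 = 0.755762
So the posterior for Species B is 0.384023 / 0.755762 ≈ 0.508.

0.508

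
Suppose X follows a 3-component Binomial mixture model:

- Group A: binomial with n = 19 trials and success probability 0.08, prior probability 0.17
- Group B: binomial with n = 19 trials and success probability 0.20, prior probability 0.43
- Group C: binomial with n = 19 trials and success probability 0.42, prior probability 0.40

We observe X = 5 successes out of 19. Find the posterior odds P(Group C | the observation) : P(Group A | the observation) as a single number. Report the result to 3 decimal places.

14.702

The posterior odds equal the prior odds times the likelihood ratio: (π_i/π_j)·(f_i(x)/f_j(x)).
Evaluate each component's likelihood at the observed value:
  p_A = C(19,5)·0.08^5·0.92^14 = 11628·3.2768e-06·0.311193 = 0.0118573
  p_B = C(19,5)·0.20^5·0.80^14 = 11628·0.00032·0.0439805 = 0.16365
  p_C = C(19,5)·0.42^5·0.58^14 = 11628·0.0130691·0.000487519 = 0.0740872
Odds = (0.40/0.17) × (0.0740872/0.0118573) = 2.35294 × 6.24826 ≈ 14.702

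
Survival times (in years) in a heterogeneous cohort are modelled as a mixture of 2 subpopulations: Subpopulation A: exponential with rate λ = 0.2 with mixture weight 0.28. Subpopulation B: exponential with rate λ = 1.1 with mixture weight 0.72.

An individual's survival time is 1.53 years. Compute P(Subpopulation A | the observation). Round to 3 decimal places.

0.219

Apply Bayes' rule: the posterior for each component is proportional to its prior times its likelihood at x.
Component likelihoods at x = 1.53 years:
  L_A = 0.2·e^(−0.2·1.53) = 0.2·e^(−0.3060) = 0.147277
  L_B = 1.1·e^(−1.1·1.53) = 1.1·e^(−1.6830) = 0.204397
Unnormalised posteriors:
  P(Z=A)·L_A = 0.28 × 0.147277 = 0.0412377
  P(Z=B)·L_B = 0.72 × 0.204397 = 0.147166
Evidence: 0.0412377 + 0.147166 = 0.188404
P(Subpopulation A | x) ≈ 0.219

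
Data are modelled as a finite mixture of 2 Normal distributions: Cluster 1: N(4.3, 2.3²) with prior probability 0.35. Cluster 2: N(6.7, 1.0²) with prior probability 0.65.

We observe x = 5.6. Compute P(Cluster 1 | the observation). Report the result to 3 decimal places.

P(component k | x) = π_k·f_k(x) / marginal(x), where marginal(x) = Σ_j π_j·f_j(x).
Component likelihoods at x = 5.6:
  f_1 = 0.147846
  f_2 = 0.217852
Prior × likelihood for each component:
  π_1·f_1 = 0.35 × 0.147846 = 0.0517462
  π_2·f_2 = 0.65 × 0.217852 = 0.141604
Marginal: 0.0517462 + 0.141604 = 0.19335
P(Cluster 1 | 5.6) ≈ 0.268

0.268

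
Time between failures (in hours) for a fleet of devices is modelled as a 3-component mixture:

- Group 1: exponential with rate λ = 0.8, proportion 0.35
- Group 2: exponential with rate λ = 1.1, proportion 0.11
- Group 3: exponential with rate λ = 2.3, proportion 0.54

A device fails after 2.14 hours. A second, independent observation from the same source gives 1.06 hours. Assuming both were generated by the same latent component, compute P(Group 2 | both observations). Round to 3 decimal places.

The responsibility of component k is P(Z=k) f_k(x) divided by Σ_j P(Z=j) f_j(x).
Since both observations come from the same component, the likelihood for component k is f_k(x₁)·f_k(x₂).
  L_1 = [0.144404] × [0.342616] = 0.049475
  L_2 = [0.104487] × [0.342772] = 0.0358153
  L_3 = [0.0167545] × [0.200871] = 0.00336549
Prior × likelihood for each component:
  P(Z=1)·L_1 = 0.35 × 0.049475 = 0.0173163
  P(Z=2)·L_2 = 0.11 × 0.0358153 = 0.00393968
  P(Z=3)·L_3 = 0.54 × 0.00336549 = 0.00181736
Evidence: 0.0173163 + 0.00393968 + 0.00181736 = 0.0230733
So the posterior for Group 2 is 0.00393968 / 0.0230733 ≈ 0.171.

0.171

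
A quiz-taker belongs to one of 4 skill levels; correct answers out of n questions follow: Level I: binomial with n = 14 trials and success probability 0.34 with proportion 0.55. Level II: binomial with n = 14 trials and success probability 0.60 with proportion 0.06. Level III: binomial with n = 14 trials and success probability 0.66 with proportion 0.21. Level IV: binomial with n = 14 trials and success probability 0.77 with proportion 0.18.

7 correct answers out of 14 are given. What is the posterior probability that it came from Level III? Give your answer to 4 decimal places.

0.2359

By Bayes' theorem, P(k | x) = w_k f_k(x) / Σ_j w_j f_j(x).
Binomial probabilities:
  p_I = C(14,7)·0.34^7·0.66^7 = 3432·0.000525234·0.0545516 = 0.0983348
  p_II = C(14,7)·0.60^7·0.40^7 = 3432·0.0279936·0.0016384 = 0.157408
  p_III = C(14,7)·0.66^7·0.34^7 = 3432·0.0545516·0.000525234 = 0.0983348
  p_IV = C(14,7)·0.77^7·0.23^7 = 3432·0.160485·3.40483e-05 = 0.0187533
Prior × likelihood for each component:
  w_I·p_I = 0.55 × 0.0983348 = 0.0540841
  w_II·p_II = 0.06 × 0.157408 = 0.00944446
  w_III·p_III = 0.21 × 0.0983348 = 0.0206503
  w_IV·p_IV = 0.18 × 0.0187533 = 0.00337559
Sum: 0.0540841 + 0.00944446 + 0.0206503 + 0.00337559 = 0.0875545
P(Level III | the observation) = 0.0206503 / 0.0875545 ≈ 0.2359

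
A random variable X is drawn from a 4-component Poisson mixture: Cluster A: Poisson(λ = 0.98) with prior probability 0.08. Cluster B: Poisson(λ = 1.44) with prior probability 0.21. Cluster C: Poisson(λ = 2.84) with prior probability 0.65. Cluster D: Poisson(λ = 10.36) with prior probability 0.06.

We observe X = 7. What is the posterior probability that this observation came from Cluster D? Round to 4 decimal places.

P(component k | x) = π_k·f_k(x) / marginal(x), where marginal(x) = Σ_j π_j·f_j(x).
Evaluate each component's likelihood at the observed value:
  f_A = 6.46463e-05
  f_B = 0.000603563
  f_C = 0.0172743
  f_D = 0.0805002
Unnormalised posteriors:
  π_A·f_A = 0.08 × 6.46463e-05 = 5.1717e-06
  π_B·f_B = 0.21 × 0.000603563 = 0.000126748
  π_C·f_C = 0.65 × 0.0172743 = 0.0112283
  π_D·f_D = 0.06 × 0.0805002 = 0.00483001
Sum: 5.1717e-06 + 0.000126748 + 0.0112283 + 0.00483001 = 0.0161903
P(Cluster D | data) ≈ 0.2983

0.2983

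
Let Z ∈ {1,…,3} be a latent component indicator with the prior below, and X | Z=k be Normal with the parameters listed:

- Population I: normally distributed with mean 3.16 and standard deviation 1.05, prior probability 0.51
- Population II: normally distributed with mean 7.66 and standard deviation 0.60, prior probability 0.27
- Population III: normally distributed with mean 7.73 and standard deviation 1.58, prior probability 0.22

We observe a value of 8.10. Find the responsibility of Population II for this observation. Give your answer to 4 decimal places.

0.7174

P(component k | x) = π_k·f_k(x) / marginal(x), where marginal(x) = Σ_j π_j·f_j(x).
Component likelihoods at x = 8.10:
  p_I = 5.93217e-06
  p_II = 0.508138
  p_III = 0.245666
Unnormalised posteriors:
  π_I·p_I = 0.51 × 5.93217e-06 = 3.02541e-06
  π_II·p_II = 0.27 × 0.508138 = 0.137197
  π_III·p_III = 0.22 × 0.245666 = 0.0540465
Marginal: 3.02541e-06 + 0.137197 + 0.0540465 = 0.191247
P(Population II | data) ≈ 0.7174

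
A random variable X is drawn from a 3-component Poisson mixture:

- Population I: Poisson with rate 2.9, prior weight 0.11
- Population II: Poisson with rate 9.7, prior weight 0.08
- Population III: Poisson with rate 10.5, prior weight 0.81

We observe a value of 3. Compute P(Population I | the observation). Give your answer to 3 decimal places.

The responsibility of component k is π_k f_k(x) divided by Σ_j π_j f_j(x).
Component likelihoods at x = 3:
  p_I = 0.22366
  p_II = 0.00932197
  p_III = 0.00531281
Prior × likelihood for each component:
  π_I·p_I = 0.11 × 0.22366 = 0.0246026
  π_II·p_II = 0.08 × 0.00932197 = 0.000745757
  π_III·p_III = 0.81 × 0.00531281 = 0.00430338
Evidence: 0.0246026 + 0.000745757 + 0.00430338 = 0.0296518
Responsibility of Population I: 0.0246026 / 0.0296518 ≈ 0.830

0.830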